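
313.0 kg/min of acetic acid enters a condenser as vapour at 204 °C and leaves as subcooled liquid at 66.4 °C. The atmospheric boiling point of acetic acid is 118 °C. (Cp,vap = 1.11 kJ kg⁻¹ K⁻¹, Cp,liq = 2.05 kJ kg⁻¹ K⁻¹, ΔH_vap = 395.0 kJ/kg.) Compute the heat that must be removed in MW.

vapour 204→118 °C: -95.46 kJ/kg
condensation at 118 °C: -395 kJ/kg
liquid 118→66.4 °C: -105.78 kJ/kg
Δh = -95.46 + -395 + -105.78 = -596.24 kJ/kg
Q = ṁ·Δh = 313.0 kg/min × -596.24 kJ/kg = -186620 kJ/min
|Q| = 3110.4 kW = 3.1104 MW

Q_c = 3.11 MW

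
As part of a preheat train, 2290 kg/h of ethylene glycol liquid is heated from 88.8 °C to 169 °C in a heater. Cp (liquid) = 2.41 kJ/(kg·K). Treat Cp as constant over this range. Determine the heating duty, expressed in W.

Q = ṁ·Cp·ΔT = 2290 × 2.41 × (169 − 88.8) = 442620 kJ/h
Converting: 442620 / 3600 s = 122.95 kW
Heating duty = 122950 W

Q = 123000 W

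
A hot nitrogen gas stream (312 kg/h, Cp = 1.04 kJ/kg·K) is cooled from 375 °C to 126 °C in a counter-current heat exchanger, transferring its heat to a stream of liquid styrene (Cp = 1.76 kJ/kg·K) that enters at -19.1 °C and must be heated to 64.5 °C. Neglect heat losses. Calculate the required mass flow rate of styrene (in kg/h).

ṁ_c = 549 kg/h

Heat released by hot stream: Q = 312 × 1.04 × (375 − 126) = 80796 kJ/h
Energy balance on cold side (adiabatic exchanger): Q = ṁ_c·Cp_c·(T_c,out − T_c,in)
ṁ_c = 80796 / [1.76 × (64.5 − -19.1)] = 549.12 kg/h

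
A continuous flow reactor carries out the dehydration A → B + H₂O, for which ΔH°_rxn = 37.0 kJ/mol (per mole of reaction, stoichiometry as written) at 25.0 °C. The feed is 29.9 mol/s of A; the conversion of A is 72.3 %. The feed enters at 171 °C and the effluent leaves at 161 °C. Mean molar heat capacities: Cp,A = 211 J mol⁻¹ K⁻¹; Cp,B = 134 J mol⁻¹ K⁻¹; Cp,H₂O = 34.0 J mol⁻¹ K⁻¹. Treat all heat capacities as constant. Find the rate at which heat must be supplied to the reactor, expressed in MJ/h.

Extent of reaction ξ = 0.723 × 29.9 = 21.618 mol/s
Reaction term: ξ·ΔH°_rxn = 21.618 × 37.0 = 799.85 kJ/s
Sensible, feed 171→25 °C: -921.1 kJ/s
Outlet flows (mol/s): A 8.2823, B 21.618, H₂O 21.618
Sensible, products 25→161 °C: 731.59 kJ/s
Q = ΔH = 610.35 kJ/s = 610.35 kW
Heat supplied = 2197.2 MJ/h

Q_in = 2200 MJ/h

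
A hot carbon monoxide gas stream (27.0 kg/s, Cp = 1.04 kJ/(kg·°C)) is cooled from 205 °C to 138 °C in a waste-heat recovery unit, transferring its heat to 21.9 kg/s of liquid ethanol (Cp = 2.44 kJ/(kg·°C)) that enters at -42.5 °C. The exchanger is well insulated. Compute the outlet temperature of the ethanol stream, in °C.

T_c,out = -7.29 °C

Heat released by hot stream: Q = 27.0 × 1.04 × (205 − 138) = 1881.4 kJ/s
Energy balance on cold side (adiabatic exchanger): Q = ṁ_c·Cp_c·(T_c,out − T_c,in)
T_c,out = -42.5 + 1881.4/(21.9 × 2.44) = -7.2923 °C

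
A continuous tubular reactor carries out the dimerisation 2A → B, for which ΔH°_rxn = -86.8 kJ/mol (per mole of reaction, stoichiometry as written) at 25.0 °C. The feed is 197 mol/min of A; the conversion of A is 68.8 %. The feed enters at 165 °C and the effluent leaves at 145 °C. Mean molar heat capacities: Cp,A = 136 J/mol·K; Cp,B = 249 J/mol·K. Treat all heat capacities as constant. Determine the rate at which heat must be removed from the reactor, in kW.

Extent of reaction ξ = 0.688 × 197 / 2 = 67.768 mol/min
Reaction term: ξ·ΔH°_rxn = 67.768 × -86.8 = -5882.3 kJ/min
Sensible, feed 165→25 °C: -3750.9 kJ/min
Outlet flows (mol/min): A 61.464, B 67.768
Sensible, products 25→145 °C: 3028 kJ/min
Q = ΔH = -6605.1 kJ/min = -110.09 kW
Heat removed = 110.09 kW

Q_out = 110 kW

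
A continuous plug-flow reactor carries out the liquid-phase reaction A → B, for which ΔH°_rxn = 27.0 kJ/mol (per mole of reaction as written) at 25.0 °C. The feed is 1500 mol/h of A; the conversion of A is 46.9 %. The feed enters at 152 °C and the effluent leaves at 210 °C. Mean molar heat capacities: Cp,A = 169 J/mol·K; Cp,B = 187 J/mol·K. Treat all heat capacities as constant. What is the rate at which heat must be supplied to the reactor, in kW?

Extent of reaction ξ = 0.469 × 1500 = 703.5 mol/h
Reaction term: ξ·ΔH°_rxn = 703.5 × 27.0 = 18994 kJ/h
Sensible, feed 152→25 °C: -32194 kJ/h
Outlet flows (mol/h): A 796.5, B 703.5
Sensible, products 25→210 °C: 49240 kJ/h
Q = ΔH = 36040 kJ/h = 10.011 kW
Heat supplied = 10.011 kW

Q_in = 10.0 kW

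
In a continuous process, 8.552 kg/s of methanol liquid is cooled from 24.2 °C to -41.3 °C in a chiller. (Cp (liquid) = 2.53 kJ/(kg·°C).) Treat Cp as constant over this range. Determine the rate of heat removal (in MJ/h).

Q_c = 5100 MJ/h

Q = ṁ·Cp·ΔT = 8.552 × 2.53 × (-41.3 − 24.2) = -1417.2 kJ/s
Cooling duty = 5101.9 MJ/h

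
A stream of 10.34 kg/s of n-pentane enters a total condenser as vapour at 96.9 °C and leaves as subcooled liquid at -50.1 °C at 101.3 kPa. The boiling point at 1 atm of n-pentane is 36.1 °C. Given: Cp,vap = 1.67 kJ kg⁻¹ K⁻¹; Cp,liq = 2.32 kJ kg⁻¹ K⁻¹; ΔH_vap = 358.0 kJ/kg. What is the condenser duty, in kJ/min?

Q_c = 409000 kJ/min

vapour 96.9→36.1 °C: -101.54 kJ/kg
condensation at 36.1 °C: -358 kJ/kg
liquid 36.1→-50.1 °C: -199.98 kJ/kg
Δh = -101.54 + -358 + -199.98 = -659.52 kJ/kg
Q = ṁ·Δh = 10.34 kg/s × -659.52 kJ/kg = -6819.4 kJ/s
|Q| = 6819.4 kW = 409170 kJ/min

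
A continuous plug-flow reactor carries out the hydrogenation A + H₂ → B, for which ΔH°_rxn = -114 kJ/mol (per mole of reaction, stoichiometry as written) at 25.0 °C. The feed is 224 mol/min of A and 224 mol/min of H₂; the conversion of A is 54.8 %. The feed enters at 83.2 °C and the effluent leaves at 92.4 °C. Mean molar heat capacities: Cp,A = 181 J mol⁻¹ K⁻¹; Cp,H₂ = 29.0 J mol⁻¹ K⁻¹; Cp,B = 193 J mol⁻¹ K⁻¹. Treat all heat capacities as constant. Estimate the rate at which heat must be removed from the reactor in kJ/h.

Extent of reaction ξ = 0.548 × 224 = 122.75 mol/min
Reaction term: ξ·ΔH°_rxn = 122.75 × -114 = -13994 kJ/min
Sensible, feed 83.2→25 °C: -2737.7 kJ/min
Outlet flows (mol/min): A 101.25, H₂ 101.25, B 122.75
Sensible, products 25→92.4 °C: 3029.8 kJ/min
Q = ΔH = -13702 kJ/min = -228.36 kW
Heat removed = 822100 kJ/h

Q_out = 822000 kJ/h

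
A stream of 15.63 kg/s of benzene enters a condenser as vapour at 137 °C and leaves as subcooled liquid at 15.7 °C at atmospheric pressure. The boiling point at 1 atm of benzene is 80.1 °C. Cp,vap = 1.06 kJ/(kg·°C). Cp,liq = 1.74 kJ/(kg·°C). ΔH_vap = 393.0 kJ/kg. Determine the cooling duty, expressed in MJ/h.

vapour 137→80.1 °C: -60.314 kJ/kg
condensation at 80.1 °C: -393 kJ/kg
liquid 80.1→15.7 °C: -112.06 kJ/kg
Δh = -60.314 + -393 + -112.06 = -565.37 kJ/kg
Q = ṁ·Δh = 15.63 kg/s × -565.37 kJ/kg = -8836.7 kJ/s
|Q| = 8836.7 kW = 31812 MJ/h

Q_c = 31800 MJ/h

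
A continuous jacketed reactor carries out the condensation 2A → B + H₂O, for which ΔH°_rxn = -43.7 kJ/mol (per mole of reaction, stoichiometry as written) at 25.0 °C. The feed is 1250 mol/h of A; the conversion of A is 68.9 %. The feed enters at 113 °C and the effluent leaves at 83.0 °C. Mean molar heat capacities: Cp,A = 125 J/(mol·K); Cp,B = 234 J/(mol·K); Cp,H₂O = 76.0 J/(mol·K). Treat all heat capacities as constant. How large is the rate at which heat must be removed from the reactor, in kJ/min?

Q_out = 367 kJ/min

Extent of reaction ξ = 0.689 × 1250 / 2 = 430.62 mol/h
Reaction term: ξ·ΔH°_rxn = 430.62 × -43.7 = -18818 kJ/h
Sensible, feed 113→25 °C: -13750 kJ/h
Outlet flows (mol/h): A 388.75, B 430.62, H₂O 430.62
Sensible, products 25→83.0 °C: 10561 kJ/h
Q = ΔH = -22007 kJ/h = -6.1131 kW
Heat removed = 366.79 kJ/min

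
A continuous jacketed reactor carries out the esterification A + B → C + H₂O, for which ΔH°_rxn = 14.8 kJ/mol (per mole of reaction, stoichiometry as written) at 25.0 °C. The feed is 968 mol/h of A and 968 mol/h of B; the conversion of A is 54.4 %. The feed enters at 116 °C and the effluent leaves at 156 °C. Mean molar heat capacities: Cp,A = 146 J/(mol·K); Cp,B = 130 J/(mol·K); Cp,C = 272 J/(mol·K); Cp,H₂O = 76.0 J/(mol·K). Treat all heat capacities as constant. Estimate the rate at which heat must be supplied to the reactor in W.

Q_in = 6510 W

Extent of reaction ξ = 0.544 × 968 = 526.59 mol/h
Reaction term: ξ·ΔH°_rxn = 526.59 × 14.8 = 7793.6 kJ/h
Sensible, feed 116→25 °C: -24312 kJ/h
Outlet flows (mol/h): A 441.41, B 441.41, C 526.59, H₂O 526.59
Sensible, products 25→156 °C: 39966 kJ/h
Q = ΔH = 23447 kJ/h = 6.5131 kW
Heat supplied = 6513.1 W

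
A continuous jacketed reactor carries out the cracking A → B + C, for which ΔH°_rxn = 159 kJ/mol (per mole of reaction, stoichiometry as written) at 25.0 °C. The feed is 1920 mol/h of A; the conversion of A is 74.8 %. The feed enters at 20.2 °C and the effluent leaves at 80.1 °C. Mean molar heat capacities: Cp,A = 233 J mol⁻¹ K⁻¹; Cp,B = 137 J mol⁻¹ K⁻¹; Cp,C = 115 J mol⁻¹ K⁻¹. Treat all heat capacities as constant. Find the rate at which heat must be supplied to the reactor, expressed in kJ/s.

Q_in = 71.3 kJ/s

Extent of reaction ξ = 0.748 × 1920 = 1436.2 mol/h
Reaction term: ξ·ΔH°_rxn = 1436.2 × 159 = 228350 kJ/h
Sensible, feed 20.2→25 °C: 2147.3 kJ/h
Outlet flows (mol/h): A 483.84, B 1436.2, C 1436.2
Sensible, products 25→80.1 °C: 26153 kJ/h
Q = ΔH = 256650 kJ/h = 71.292 kW
Heat supplied = 71.292 kJ/s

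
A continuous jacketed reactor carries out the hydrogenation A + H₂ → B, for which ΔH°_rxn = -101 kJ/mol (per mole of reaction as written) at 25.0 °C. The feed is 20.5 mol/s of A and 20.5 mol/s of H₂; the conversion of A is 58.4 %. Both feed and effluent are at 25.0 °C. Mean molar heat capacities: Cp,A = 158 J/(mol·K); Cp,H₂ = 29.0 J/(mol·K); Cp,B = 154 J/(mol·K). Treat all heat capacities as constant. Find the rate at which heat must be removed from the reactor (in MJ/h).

Q_out = 4350 MJ/h

Extent of reaction ξ = 0.584 × 20.5 = 11.972 mol/s
Reaction term: ξ·ΔH°_rxn = 11.972 × -101 = -1209.2 kJ/s
Q = ΔH = -1209.2 kJ/s = -1209.2 kW
Heat removed = 4353 MJ/h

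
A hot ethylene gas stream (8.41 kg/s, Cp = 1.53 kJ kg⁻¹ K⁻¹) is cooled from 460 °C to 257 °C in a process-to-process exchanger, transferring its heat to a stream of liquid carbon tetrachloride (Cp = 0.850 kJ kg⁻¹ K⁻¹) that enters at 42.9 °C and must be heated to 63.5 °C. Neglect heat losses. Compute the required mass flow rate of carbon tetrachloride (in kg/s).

ṁ_c = 149 kg/s

Heat released by hot stream: Q = 8.41 × 1.53 × (460 − 257) = 2612.1 kJ/s
Energy balance on cold side (adiabatic exchanger): Q = ṁ_c·Cp_c·(T_c,out − T_c,in)
ṁ_c = 2612.1 / [0.850 × (63.5 − 42.9)] = 149.18 kg/s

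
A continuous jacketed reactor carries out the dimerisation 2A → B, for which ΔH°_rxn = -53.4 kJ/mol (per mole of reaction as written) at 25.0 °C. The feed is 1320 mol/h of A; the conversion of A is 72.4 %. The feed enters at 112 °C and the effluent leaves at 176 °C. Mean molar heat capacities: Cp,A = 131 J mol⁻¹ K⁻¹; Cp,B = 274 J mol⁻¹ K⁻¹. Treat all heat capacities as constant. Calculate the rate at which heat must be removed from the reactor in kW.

Extent of reaction ξ = 0.724 × 1320 / 2 = 477.84 mol/h
Reaction term: ξ·ΔH°_rxn = 477.84 × -53.4 = -25517 kJ/h
Sensible, feed 112→25 °C: -15044 kJ/h
Outlet flows (mol/h): A 364.32, B 477.84
Sensible, products 25→176 °C: 26977 kJ/h
Q = ΔH = -13584 kJ/h = -3.7733 kW
Heat removed = 3.7733 kW

Q_out = 3.77 kW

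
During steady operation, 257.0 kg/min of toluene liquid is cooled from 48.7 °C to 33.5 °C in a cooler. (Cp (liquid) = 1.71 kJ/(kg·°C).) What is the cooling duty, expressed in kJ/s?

Q_c = 111 kJ/s

Q = ṁ·Cp·ΔT = 257.0 × 1.71 × (33.5 − 48.7) = -6679.9 kJ/min
Converting: 6679.9 / 60 s = 111.33 kW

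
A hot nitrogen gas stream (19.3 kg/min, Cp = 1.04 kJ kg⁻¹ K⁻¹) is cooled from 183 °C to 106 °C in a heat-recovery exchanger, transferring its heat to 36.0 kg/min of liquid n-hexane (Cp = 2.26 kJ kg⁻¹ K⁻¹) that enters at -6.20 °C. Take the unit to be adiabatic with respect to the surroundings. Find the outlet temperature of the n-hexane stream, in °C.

T_c,out = 12.8 °C

Heat released by hot stream: Q = 19.3 × 1.04 × (183 − 106) = 1545.5 kJ/min
Energy balance on cold side (adiabatic exchanger): Q = ṁ_c·Cp_c·(T_c,out − T_c,in)
T_c,out = -6.20 + 1545.5/(36.0 × 2.26) = 12.796 °C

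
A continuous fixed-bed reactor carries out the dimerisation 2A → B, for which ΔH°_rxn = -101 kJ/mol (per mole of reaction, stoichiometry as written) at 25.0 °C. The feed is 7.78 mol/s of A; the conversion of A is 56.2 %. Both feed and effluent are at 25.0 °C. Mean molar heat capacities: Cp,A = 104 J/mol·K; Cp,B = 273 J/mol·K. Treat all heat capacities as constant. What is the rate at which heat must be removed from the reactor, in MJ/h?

Q_out = 795 MJ/h

Extent of reaction ξ = 0.562 × 7.78 / 2 = 2.1862 mol/s
Reaction term: ξ·ΔH°_rxn = 2.1862 × -101 = -220.8 kJ/s
Q = ΔH = -220.8 kJ/s = -220.8 kW
Heat removed = 794.9 MJ/h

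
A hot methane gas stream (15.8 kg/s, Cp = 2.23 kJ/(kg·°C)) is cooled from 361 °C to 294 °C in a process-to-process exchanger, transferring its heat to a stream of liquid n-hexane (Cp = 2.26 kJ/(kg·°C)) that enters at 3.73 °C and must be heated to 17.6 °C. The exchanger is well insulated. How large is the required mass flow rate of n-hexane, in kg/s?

ṁ_c = 75.3 kg/s

Heat released by hot stream: Q = 15.8 × 2.23 × (361 − 294) = 2360.7 kJ/s
Energy balance on cold side (adiabatic exchanger): Q = ṁ_c·Cp_c·(T_c,out − T_c,in)
ṁ_c = 2360.7 / [2.26 × (17.6 − 3.73)] = 75.31 kg/s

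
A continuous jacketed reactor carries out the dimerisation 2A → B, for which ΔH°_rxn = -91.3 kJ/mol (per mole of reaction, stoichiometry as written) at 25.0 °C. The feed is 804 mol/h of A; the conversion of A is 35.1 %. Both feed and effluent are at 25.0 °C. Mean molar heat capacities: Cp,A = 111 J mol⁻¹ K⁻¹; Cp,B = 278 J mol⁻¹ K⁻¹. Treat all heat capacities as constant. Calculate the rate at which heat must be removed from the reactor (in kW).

Q_out = 3.58 kW

Extent of reaction ξ = 0.351 × 804 / 2 = 141.1 mol/h
Reaction term: ξ·ΔH°_rxn = 141.1 × -91.3 = -12883 kJ/h
Q = ΔH = -12883 kJ/h = -3.5785 kW
Heat removed = 3.5785 kW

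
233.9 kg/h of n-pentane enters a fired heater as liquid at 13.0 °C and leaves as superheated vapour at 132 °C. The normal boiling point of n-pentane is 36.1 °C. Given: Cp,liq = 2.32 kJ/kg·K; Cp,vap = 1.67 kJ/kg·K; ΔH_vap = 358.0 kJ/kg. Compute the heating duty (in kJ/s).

liquid 13.0→36.1 °C: 53.592 kJ/kg
vaporisation at 36.1 °C: 358 kJ/kg
vapour 36.1→132 °C: 160.15 kJ/kg
Δh = 53.592 + 358 + 160.15 = 571.75 kJ/kg
Q = ṁ·Δh = 233.9 kg/h × 571.75 kJ/kg = 133730 kJ/h
|Q| = 37.148 kW

Q = 37.1 kJ/s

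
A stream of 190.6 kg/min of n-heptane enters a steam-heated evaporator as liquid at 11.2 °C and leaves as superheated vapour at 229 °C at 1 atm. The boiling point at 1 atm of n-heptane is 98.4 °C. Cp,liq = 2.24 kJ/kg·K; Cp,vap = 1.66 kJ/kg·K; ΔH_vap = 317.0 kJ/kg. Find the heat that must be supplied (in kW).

Q = 2320 kW

liquid 11.2→98.4 °C: 195.33 kJ/kg
vaporisation at 98.4 °C: 317 kJ/kg
vapour 98.4→229 °C: 216.8 kJ/kg
Δh = 195.33 + 317 + 216.8 = 729.12 kJ/kg
Q = ṁ·Δh = 190.6 kg/min × 729.12 kJ/kg = 138970 kJ/min
|Q| = 2316.2 kW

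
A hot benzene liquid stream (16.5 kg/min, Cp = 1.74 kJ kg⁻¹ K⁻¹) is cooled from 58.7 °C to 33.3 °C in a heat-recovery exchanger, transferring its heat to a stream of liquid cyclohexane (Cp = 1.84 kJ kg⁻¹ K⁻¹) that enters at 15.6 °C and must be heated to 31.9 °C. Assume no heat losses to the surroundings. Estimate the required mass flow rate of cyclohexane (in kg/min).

Heat released by hot stream: Q = 16.5 × 1.74 × (58.7 − 33.3) = 729.23 kJ/min
Energy balance on cold side (adiabatic exchanger): Q = ṁ_c·Cp_c·(T_c,out − T_c,in)
ṁ_c = 729.23 / [1.84 × (31.9 − 15.6)] = 24.314 kg/min

ṁ_c = 24.3 kg/min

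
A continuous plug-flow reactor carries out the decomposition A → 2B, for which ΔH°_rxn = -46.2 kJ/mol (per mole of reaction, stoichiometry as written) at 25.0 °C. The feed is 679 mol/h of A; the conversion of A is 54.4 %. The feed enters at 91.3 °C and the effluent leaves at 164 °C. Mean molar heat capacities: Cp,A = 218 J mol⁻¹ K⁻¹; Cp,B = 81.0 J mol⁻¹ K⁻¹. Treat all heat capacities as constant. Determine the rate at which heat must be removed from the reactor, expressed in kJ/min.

Q_out = 153 kJ/min

Extent of reaction ξ = 0.544 × 679 = 369.38 mol/h
Reaction term: ξ·ΔH°_rxn = 369.38 × -46.2 = -17065 kJ/h
Sensible, feed 91.3→25 °C: -9813.9 kJ/h
Outlet flows (mol/h): A 309.62, B 738.75
Sensible, products 25→164 °C: 17700 kJ/h
Q = ΔH = -9179.2 kJ/h = -2.5498 kW
Heat removed = 152.99 kJ/min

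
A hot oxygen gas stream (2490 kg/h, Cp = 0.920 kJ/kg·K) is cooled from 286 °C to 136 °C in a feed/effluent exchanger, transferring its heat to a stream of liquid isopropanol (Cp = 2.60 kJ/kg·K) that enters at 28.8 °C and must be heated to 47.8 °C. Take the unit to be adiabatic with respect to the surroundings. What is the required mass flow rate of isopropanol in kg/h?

ṁ_c = 6960 kg/h

Heat released by hot stream: Q = 2490 × 0.920 × (286 − 136) = 343620 kJ/h
Energy balance on cold side (adiabatic exchanger): Q = ṁ_c·Cp_c·(T_c,out − T_c,in)
ṁ_c = 343620 / [2.60 × (47.8 − 28.8)] = 6955.9 kg/h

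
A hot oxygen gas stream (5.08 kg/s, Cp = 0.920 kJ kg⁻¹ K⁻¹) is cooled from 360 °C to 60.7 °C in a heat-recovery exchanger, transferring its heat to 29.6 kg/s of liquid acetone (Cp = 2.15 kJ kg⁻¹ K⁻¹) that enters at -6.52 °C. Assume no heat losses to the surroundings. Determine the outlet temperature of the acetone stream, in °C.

Heat released by hot stream: Q = 5.08 × 0.920 × (360 − 60.7) = 1398.8 kJ/s
Energy balance on cold side (adiabatic exchanger): Q = ṁ_c·Cp_c·(T_c,out − T_c,in)
T_c,out = -6.52 + 1398.8/(29.6 × 2.15) = 15.46 °C

T_c,out = 15.5 °C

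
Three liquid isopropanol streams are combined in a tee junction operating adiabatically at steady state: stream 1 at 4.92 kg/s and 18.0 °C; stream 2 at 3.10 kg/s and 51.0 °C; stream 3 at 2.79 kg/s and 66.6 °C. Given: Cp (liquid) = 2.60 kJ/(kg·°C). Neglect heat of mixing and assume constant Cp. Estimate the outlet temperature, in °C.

T_out = 40.0 °C

No heat crosses the boundary, so H_out = H_in.
T_out = Σ ṁᵢCp,ᵢTᵢ / Σ ṁᵢCp,ᵢ
      = 1124.4 / 28.106 = 40.007 °C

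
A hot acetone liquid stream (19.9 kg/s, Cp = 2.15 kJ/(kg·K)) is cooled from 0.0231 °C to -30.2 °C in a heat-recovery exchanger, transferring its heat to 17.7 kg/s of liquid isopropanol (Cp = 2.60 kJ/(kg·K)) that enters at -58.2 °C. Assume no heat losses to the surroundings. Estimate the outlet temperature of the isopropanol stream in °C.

T_c,out = -30.1 °C

Heat released by hot stream: Q = 19.9 × 2.15 × (0.0231 − -30.2) = 1293.1 kJ/s
Energy balance on cold side (adiabatic exchanger): Q = ṁ_c·Cp_c·(T_c,out − T_c,in)
T_c,out = -58.2 + 1293.1/(17.7 × 2.60) = -30.101 °C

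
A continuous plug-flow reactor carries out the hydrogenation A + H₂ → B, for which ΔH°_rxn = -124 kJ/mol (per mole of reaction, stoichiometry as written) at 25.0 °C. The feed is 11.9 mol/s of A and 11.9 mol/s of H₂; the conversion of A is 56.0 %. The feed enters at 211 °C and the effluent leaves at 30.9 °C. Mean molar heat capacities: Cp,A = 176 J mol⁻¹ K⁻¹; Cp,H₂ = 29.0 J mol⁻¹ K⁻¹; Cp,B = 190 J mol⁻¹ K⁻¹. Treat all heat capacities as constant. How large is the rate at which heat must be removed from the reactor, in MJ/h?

Q_out = 4560 MJ/h

Extent of reaction ξ = 0.560 × 11.9 = 6.664 mol/s
Reaction term: ξ·ΔH°_rxn = 6.664 × -124 = -826.34 kJ/s
Sensible, feed 211→25 °C: -453.75 kJ/s
Outlet flows (mol/s): A 5.236, H₂ 5.236, B 6.664
Sensible, products 25→30.9 °C: 13.803 kJ/s
Q = ΔH = -1266.3 kJ/s = -1266.3 kW
Heat removed = 4558.6 MJ/h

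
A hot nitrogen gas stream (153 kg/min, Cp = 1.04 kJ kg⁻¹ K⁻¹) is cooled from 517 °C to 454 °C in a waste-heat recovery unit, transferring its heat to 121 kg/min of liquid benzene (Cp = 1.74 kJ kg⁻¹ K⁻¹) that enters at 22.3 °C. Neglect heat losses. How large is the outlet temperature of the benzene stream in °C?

T_c,out = 69.9 °C

Heat released by hot stream: Q = 153 × 1.04 × (517 − 454) = 10025 kJ/min
Energy balance on cold side (adiabatic exchanger): Q = ṁ_c·Cp_c·(T_c,out − T_c,in)
T_c,out = 22.3 + 10025/(121 × 1.74) = 69.914 °C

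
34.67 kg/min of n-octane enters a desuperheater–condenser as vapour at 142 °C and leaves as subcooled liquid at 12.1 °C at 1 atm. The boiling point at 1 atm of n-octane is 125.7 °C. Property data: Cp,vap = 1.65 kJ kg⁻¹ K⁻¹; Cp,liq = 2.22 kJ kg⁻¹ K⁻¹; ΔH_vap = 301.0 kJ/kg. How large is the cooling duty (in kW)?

vapour 142→125.7 °C: -26.895 kJ/kg
condensation at 125.7 °C: -301 kJ/kg
liquid 125.7→12.1 °C: -252.19 kJ/kg
Δh = -26.895 + -301 + -252.19 = -580.09 kJ/kg
Q = ṁ·Δh = 34.67 kg/min × -580.09 kJ/kg = -20112 kJ/min
|Q| = 335.19 kW

Q_c = 335 kW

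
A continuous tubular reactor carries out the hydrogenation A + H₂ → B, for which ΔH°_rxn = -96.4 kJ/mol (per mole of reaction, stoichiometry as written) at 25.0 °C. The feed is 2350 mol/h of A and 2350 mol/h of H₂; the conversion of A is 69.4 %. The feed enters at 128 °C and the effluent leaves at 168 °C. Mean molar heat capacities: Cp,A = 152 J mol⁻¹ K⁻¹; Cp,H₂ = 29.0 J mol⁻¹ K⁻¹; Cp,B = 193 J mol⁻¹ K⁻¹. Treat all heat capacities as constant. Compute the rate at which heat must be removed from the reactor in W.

Q_out = 38200 W

Extent of reaction ξ = 0.694 × 2350 = 1630.9 mol/h
Reaction term: ξ·ΔH°_rxn = 1630.9 × -96.4 = -157220 kJ/h
Sensible, feed 128→25 °C: -43811 kJ/h
Outlet flows (mol/h): A 719.1, H₂ 719.1, B 1630.9
Sensible, products 25→168 °C: 63624 kJ/h
Q = ΔH = -137410 kJ/h = -38.168 kW
Heat removed = 38168 W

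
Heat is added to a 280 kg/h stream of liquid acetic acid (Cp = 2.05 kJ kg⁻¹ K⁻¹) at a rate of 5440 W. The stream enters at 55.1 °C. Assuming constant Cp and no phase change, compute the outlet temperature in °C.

Q = 5440 W = 19584 kJ/h
ΔT = Q/(ṁ·Cp) = 19584/(280×2.05) = 34.118 K
T_out = 55.1 + 34.118 = 89.218 °C

T_out = 89.2 °C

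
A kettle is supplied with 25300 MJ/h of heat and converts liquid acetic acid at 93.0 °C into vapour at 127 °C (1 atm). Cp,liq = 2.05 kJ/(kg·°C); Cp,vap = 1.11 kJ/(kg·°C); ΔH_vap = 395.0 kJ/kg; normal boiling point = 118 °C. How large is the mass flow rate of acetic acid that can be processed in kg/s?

Δh = 2.05×(118−93.0) + 395.0 + 1.11×(127−118) = 456.24 kJ/kg
Q = 25300 MJ/h = 7027.8 kJ/s = 7027.8 kJ/s
ṁ = Q/Δh = 7027.8 / 456.24 = 15.404 kg/s

ṁ = 15.4 kg/s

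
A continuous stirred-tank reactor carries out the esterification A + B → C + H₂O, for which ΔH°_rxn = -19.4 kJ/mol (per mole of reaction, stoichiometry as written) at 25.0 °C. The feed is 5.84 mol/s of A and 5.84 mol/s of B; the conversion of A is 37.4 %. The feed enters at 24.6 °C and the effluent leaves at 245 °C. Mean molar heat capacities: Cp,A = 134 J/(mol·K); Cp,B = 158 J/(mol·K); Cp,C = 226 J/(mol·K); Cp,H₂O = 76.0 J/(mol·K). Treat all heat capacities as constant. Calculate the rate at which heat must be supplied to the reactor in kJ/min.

Q_in = 20300 kJ/min

Extent of reaction ξ = 0.374 × 5.84 = 2.1842 mol/s
Reaction term: ξ·ΔH°_rxn = 2.1842 × -19.4 = -42.373 kJ/s
Sensible, feed 24.6→25 °C: 0.68211 kJ/s
Outlet flows (mol/s): A 3.6558, B 3.6558, C 2.1842, H₂O 2.1842
Sensible, products 25→245 °C: 379.97 kJ/s
Q = ΔH = 338.28 kJ/s = 338.28 kW
Heat supplied = 20297 kJ/min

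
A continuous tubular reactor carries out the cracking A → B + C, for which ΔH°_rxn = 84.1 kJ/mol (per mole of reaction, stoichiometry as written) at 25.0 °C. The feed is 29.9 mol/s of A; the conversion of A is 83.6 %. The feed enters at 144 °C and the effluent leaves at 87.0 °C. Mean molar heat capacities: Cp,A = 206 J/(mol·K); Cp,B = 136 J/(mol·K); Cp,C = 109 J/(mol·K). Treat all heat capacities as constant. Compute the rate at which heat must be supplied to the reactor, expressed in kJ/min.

Extent of reaction ξ = 0.836 × 29.9 = 24.996 mol/s
Reaction term: ξ·ΔH°_rxn = 24.996 × 84.1 = 2102.2 kJ/s
Sensible, feed 144→25 °C: -732.97 kJ/s
Outlet flows (mol/s): A 4.9036, B 24.996, C 24.996
Sensible, products 25→87.0 °C: 442.32 kJ/s
Q = ΔH = 1811.6 kJ/s = 1811.6 kW
Heat supplied = 108690 kJ/min

Q_in = 109000 kJ/min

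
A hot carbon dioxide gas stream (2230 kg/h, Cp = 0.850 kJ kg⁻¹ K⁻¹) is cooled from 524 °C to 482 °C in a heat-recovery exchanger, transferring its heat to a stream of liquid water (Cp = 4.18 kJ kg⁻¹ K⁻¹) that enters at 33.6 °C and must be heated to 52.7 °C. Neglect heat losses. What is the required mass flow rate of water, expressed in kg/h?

ṁ_c = 997 kg/h

Heat released by hot stream: Q = 2230 × 0.850 × (524 − 482) = 79611 kJ/h
Energy balance on cold side (adiabatic exchanger): Q = ṁ_c·Cp_c·(T_c,out − T_c,in)
ṁ_c = 79611 / [4.18 × (52.7 − 33.6)] = 997.16 kg/h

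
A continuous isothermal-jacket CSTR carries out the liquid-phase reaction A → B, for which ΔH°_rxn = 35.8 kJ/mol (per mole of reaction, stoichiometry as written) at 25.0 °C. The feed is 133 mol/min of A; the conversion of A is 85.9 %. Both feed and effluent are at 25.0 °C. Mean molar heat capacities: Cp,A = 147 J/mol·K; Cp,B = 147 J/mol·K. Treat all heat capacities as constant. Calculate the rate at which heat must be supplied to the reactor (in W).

Q_in = 68200 W

Extent of reaction ξ = 0.859 × 133 = 114.25 mol/min
Reaction term: ξ·ΔH°_rxn = 114.25 × 35.8 = 4090 kJ/min
Q = ΔH = 4090 kJ/min = 68.167 kW
Heat supplied = 68167 W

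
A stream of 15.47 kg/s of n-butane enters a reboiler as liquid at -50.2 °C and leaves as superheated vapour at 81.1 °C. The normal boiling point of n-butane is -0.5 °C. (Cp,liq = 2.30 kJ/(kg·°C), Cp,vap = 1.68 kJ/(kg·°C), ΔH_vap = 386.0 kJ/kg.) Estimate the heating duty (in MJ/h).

liquid -50.2→-0.5 °C: 114.31 kJ/kg
vaporisation at -0.5 °C: 386 kJ/kg
vapour -0.5→81.1 °C: 137.09 kJ/kg
Δh = 114.31 + 386 + 137.09 = 637.4 kJ/kg
Q = ṁ·Δh = 15.47 kg/s × 637.4 kJ/kg = 9860.5 kJ/s
|Q| = 9860.5 kW = 35498 MJ/h

Q = 35500 MJ/h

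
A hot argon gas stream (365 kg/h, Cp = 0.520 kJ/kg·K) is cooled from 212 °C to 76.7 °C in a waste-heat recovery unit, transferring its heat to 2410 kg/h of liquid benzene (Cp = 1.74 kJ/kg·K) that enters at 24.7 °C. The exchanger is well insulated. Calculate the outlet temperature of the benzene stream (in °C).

T_c,out = 30.8 °C

Heat released by hot stream: Q = 365 × 0.520 × (212 − 76.7) = 25680 kJ/h
Energy balance on cold side (adiabatic exchanger): Q = ṁ_c·Cp_c·(T_c,out − T_c,in)
T_c,out = 24.7 + 25680/(2410 × 1.74) = 30.824 °C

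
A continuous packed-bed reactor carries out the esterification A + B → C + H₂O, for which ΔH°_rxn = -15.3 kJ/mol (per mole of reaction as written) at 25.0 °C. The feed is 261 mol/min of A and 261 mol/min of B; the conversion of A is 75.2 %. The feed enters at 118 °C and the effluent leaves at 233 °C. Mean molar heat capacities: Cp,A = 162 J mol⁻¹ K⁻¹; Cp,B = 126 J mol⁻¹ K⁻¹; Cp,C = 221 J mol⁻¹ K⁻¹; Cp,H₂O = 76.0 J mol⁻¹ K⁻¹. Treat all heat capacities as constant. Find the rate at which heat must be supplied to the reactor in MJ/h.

Q_in = 361 MJ/h

Extent of reaction ξ = 0.752 × 261 = 196.27 mol/min
Reaction term: ξ·ΔH°_rxn = 196.27 × -15.3 = -3003 kJ/min
Sensible, feed 118→25 °C: -6990.6 kJ/min
Outlet flows (mol/min): A 64.728, B 64.728, C 196.27, H₂O 196.27
Sensible, products 25→233 °C: 16002 kJ/min
Q = ΔH = 6008.8 kJ/min = 100.15 kW
Heat supplied = 360.53 MJ/h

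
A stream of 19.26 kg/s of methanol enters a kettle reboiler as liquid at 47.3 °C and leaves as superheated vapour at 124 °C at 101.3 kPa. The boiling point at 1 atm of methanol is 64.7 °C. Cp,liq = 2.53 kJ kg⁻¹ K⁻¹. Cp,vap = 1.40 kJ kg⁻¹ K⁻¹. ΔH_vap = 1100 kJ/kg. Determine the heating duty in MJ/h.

liquid 47.3→64.7 °C: 44.022 kJ/kg
vaporisation at 64.7 °C: 1100 kJ/kg
vapour 64.7→124 °C: 83.02 kJ/kg
Δh = 44.022 + 1100 + 83.02 = 1227 kJ/kg
Q = ṁ·Δh = 19.26 kg/s × 1227 kJ/kg = 23633 kJ/s
|Q| = 23633 kW = 85078 MJ/h

Q = 85100 MJ/h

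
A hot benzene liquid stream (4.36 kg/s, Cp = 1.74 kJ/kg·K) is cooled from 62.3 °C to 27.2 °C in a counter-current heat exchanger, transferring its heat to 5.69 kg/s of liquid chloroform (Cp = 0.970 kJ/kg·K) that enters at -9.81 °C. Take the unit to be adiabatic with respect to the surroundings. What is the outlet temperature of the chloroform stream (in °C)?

Heat released by hot stream: Q = 4.36 × 1.74 × (62.3 − 27.2) = 266.28 kJ/s
Energy balance on cold side (adiabatic exchanger): Q = ṁ_c·Cp_c·(T_c,out − T_c,in)
T_c,out = -9.81 + 266.28/(5.69 × 0.970) = 38.436 °C

T_c,out = 38.4 °C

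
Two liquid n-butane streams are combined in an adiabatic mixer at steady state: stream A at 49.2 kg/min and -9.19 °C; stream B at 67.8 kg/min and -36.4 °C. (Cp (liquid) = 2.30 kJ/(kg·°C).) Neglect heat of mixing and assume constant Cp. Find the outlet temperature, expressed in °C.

Adiabatic, steady state ⇒ Σ ṁᵢCp,ᵢ(T_out − Tᵢ) = 0
T_out = Σ ṁᵢCp,ᵢTᵢ / Σ ṁᵢCp,ᵢ
      = -6716.2 / 269.1 = -24.958 °C

T_out = -25.0 °C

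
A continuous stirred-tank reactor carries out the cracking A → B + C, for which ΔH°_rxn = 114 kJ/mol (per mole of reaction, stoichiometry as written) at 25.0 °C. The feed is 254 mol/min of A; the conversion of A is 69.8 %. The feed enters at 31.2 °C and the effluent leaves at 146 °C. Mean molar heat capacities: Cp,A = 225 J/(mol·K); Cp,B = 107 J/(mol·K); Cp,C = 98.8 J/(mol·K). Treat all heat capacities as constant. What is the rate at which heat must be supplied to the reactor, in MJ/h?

Q_in = 1580 MJ/h

Extent of reaction ξ = 0.698 × 254 = 177.29 mol/min
Reaction term: ξ·ΔH°_rxn = 177.29 × 114 = 20211 kJ/min
Sensible, feed 31.2→25 °C: -354.33 kJ/min
Outlet flows (mol/min): A 76.708, B 177.29, C 177.29
Sensible, products 25→146 °C: 6503.3 kJ/min
Q = ΔH = 26360 kJ/min = 439.34 kW
Heat supplied = 1581.6 MJ/h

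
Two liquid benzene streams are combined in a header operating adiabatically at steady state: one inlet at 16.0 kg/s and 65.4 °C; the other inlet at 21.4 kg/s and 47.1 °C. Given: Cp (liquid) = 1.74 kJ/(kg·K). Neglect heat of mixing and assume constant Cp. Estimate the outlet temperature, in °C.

No heat crosses the boundary, so H_out = H_in.
T_out = Σ ṁᵢCp,ᵢTᵢ / Σ ṁᵢCp,ᵢ
      = 3574.6 / 65.076 = 54.929 °C

T_out = 54.9 °C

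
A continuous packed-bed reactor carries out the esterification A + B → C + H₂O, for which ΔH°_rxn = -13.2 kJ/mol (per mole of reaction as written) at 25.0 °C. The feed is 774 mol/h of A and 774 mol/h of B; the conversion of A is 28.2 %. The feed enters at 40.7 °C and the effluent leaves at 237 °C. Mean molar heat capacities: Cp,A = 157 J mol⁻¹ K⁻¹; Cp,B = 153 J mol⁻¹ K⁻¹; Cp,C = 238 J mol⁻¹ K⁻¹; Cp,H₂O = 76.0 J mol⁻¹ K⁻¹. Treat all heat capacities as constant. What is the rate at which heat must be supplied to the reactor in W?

Q_in = 12300 W

Extent of reaction ξ = 0.282 × 774 = 218.27 mol/h
Reaction term: ξ·ΔH°_rxn = 218.27 × -13.2 = -2881.1 kJ/h
Sensible, feed 40.7→25 °C: -3767.1 kJ/h
Outlet flows (mol/h): A 555.73, B 555.73, C 218.27, H₂O 218.27
Sensible, products 25→237 °C: 51052 kJ/h
Q = ΔH = 44404 kJ/h = 12.334 kW
Heat supplied = 12334 W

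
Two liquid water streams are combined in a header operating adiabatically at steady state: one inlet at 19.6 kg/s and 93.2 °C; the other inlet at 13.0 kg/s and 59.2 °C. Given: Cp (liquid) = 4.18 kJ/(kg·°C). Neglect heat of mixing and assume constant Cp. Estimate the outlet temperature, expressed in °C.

No heat crosses the boundary, so H_out = H_in.
Σ ṁᵢCp,ᵢTᵢ = 19.6×4.18×93.2 + 13.0×4.18×59.2 = 10853
Σ ṁᵢCp,ᵢ = 19.6×4.18 + 13.0×4.18 = 136.27
T_out = 10853 / 136.27 = 79.642 °C

T_out = 79.6 °C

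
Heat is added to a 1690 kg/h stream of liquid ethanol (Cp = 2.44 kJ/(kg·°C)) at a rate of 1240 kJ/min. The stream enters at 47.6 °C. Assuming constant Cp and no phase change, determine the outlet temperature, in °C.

Q = 1240 kJ/min = 74400 kJ/h
ΔT = Q/(ṁ·Cp) = 74400/(1690×2.44) = 18.042 K
T_out = 47.6 + 18.042 = 65.642 °C

T_out = 65.6 °C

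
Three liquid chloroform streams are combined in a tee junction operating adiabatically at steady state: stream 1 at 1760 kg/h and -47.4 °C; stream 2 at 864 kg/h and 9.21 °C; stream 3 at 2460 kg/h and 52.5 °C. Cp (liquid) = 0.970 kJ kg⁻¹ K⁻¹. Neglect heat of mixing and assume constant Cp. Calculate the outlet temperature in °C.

T_out = 10.6 °C

Energy balance with Q = 0: Σ ṁᵢCp,ᵢ(T_out − Tᵢ) = 0
Σ ṁᵢCp,ᵢTᵢ = 1760×0.970×-47.4 + 864×0.970×9.21 + 2460×0.970×52.5 = 52073
Σ ṁᵢCp,ᵢ = 1760×0.970 + 864×0.970 + 2460×0.970 = 4931.5
T_out = 52073 / 4931.5 = 10.559 °C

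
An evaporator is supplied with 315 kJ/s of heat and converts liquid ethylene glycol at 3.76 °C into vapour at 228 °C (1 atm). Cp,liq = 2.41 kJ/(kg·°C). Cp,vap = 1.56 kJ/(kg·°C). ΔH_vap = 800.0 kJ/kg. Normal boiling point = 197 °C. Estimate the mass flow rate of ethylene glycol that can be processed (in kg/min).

Δh = 2.41×(197−3.76) + 800.0 + 1.56×(228−197) = 1314.1 kJ/kg
Q = 315 kJ/s = 315 kJ/s = 18900 kJ/min
ṁ = Q/Δh = 18900 / 1314.1 = 14.383 kg/min

ṁ = 14.4 kg/min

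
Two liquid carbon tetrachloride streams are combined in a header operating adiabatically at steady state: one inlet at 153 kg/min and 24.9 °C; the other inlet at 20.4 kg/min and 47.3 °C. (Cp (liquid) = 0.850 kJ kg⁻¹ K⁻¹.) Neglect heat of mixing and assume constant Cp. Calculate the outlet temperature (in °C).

T_out = 27.5 °C

No heat crosses the boundary, so H_out = H_in.
Σ ṁᵢCp,ᵢTᵢ = 153×0.850×24.9 + 20.4×0.850×47.3 = 4058.4
Σ ṁᵢCp,ᵢ = 153×0.850 + 20.4×0.850 = 147.39
T_out = 4058.4 / 147.39 = 27.535 °C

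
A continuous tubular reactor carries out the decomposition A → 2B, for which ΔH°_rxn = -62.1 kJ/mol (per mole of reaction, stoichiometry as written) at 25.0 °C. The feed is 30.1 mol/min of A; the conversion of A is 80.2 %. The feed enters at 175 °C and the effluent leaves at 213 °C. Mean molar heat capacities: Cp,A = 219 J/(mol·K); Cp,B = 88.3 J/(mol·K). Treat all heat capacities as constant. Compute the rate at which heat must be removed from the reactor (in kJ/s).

Q_out = 24.0 kJ/s

Extent of reaction ξ = 0.802 × 30.1 = 24.14 mol/min
Reaction term: ξ·ΔH°_rxn = 24.14 × -62.1 = -1499.1 kJ/min
Sensible, feed 175→25 °C: -988.79 kJ/min
Outlet flows (mol/min): A 5.9598, B 48.28
Sensible, products 25→213 °C: 1046.9 kJ/min
Q = ΔH = -1441 kJ/min = -24.017 kW
Heat removed = 24.017 kJ/s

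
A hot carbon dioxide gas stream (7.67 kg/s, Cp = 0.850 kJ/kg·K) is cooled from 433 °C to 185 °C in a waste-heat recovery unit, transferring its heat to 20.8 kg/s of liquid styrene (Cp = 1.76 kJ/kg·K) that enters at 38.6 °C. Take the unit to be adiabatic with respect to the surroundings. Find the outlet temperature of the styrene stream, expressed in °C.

Heat released by hot stream: Q = 7.67 × 0.850 × (433 − 185) = 1616.8 kJ/s
Energy balance on cold side (adiabatic exchanger): Q = ṁ_c·Cp_c·(T_c,out − T_c,in)
T_c,out = 38.6 + 1616.8/(20.8 × 1.76) = 82.766 °C

T_c,out = 82.8 °C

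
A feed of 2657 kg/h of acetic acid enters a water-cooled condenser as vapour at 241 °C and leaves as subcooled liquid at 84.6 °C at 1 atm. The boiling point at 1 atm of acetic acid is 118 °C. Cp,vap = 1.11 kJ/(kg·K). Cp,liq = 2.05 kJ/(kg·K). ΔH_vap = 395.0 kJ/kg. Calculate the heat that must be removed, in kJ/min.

vapour 241→118 °C: -136.53 kJ/kg
condensation at 118 °C: -395 kJ/kg
liquid 118→84.6 °C: -68.47 kJ/kg
Δh = -136.53 + -395 + -68.47 = -600 kJ/kg
Q = ṁ·Δh = 2657 kg/h × -600 kJ/kg = -1.5942e+06 kJ/h
|Q| = 442.83 kW = 26570 kJ/min

Q_c = 26600 kJ/min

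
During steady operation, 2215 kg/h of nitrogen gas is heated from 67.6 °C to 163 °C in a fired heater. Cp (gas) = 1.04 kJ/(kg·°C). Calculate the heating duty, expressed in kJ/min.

Q = 3660 kJ/min

Q = ṁ·Cp·ΔT = 2215 × 1.04 × (163 − 67.6) = 219760 kJ/h
Converting: 219760 / 3600 s = 61.045 kW
Heating duty = 3662.7 kJ/min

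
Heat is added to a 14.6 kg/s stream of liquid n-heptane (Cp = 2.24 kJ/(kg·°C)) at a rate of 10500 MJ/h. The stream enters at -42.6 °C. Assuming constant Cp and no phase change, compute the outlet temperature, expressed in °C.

Q = 10500 MJ/h = 2916.7 kJ/s
ΔT = Q/(ṁ·Cp) = 2916.7/(14.6×2.24) = 89.184 K
T_out = -42.6 + 89.184 = 46.584 °C

T_out = 46.6 °C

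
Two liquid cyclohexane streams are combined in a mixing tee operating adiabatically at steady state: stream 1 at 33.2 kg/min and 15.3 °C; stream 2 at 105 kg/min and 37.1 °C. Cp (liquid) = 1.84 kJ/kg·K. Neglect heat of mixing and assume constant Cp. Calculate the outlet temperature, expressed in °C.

Adiabatic, steady state ⇒ Σ ṁᵢCp,ᵢ(T_out − Tᵢ) = 0
Σ ṁᵢCp,ᵢTᵢ = 33.2×1.84×15.3 + 105×1.84×37.1 = 8102.4
Σ ṁᵢCp,ᵢ = 33.2×1.84 + 105×1.84 = 254.29
T_out = 8102.4 / 254.29 = 31.863 °C

T_out = 31.9 °C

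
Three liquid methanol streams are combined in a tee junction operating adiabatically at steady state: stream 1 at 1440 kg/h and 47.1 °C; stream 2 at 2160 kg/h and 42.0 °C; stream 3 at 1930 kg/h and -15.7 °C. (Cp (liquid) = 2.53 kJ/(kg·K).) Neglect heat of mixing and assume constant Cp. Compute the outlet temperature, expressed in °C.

Energy balance with Q = 0: Σ ṁᵢCp,ᵢ(T_out − Tᵢ) = 0
Σ ṁᵢCp,ᵢTᵢ = 1440×2.53×47.1 + 2160×2.53×42.0 + 1930×2.53×-15.7 = 324450
Σ ṁᵢCp,ᵢ = 1440×2.53 + 2160×2.53 + 1930×2.53 = 13991
T_out = 324450 / 13991 = 23.19 °C

T_out = 23.2 °C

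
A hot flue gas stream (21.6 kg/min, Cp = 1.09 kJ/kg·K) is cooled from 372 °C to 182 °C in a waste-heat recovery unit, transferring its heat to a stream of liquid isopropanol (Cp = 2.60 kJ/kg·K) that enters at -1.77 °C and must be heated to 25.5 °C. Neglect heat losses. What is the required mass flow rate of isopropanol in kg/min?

ṁ_c = 63.1 kg/min

Heat released by hot stream: Q = 21.6 × 1.09 × (372 − 182) = 4473.4 kJ/min
Energy balance on cold side (adiabatic exchanger): Q = ṁ_c·Cp_c·(T_c,out − T_c,in)
ṁ_c = 4473.4 / [2.60 × (25.5 − -1.77)] = 63.092 kg/min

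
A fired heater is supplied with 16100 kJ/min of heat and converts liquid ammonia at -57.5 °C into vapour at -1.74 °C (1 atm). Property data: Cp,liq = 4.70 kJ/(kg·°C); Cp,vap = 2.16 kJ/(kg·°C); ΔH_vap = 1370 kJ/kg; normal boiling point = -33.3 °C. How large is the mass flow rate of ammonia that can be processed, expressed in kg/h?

ṁ = 622 kg/h

Δh = 4.70×(-33.3−-57.5) + 1370 + 2.16×(-1.74−-33.3) = 1551.9 kJ/kg
Q = 16100 kJ/min = 268.33 kJ/s = 966000 kJ/h
ṁ = Q/Δh = 966000 / 1551.9 = 622.46 kg/h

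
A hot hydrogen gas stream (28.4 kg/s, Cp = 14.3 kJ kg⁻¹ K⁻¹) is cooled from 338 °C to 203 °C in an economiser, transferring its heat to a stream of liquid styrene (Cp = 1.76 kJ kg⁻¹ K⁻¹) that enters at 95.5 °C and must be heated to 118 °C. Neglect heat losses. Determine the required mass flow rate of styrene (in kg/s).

ṁ_c = 1380 kg/s

Heat released by hot stream: Q = 28.4 × 14.3 × (338 − 203) = 54826 kJ/s
Energy balance on cold side (adiabatic exchanger): Q = ṁ_c·Cp_c·(T_c,out − T_c,in)
ṁ_c = 54826 / [1.76 × (118 − 95.5)] = 1384.5 kg/s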